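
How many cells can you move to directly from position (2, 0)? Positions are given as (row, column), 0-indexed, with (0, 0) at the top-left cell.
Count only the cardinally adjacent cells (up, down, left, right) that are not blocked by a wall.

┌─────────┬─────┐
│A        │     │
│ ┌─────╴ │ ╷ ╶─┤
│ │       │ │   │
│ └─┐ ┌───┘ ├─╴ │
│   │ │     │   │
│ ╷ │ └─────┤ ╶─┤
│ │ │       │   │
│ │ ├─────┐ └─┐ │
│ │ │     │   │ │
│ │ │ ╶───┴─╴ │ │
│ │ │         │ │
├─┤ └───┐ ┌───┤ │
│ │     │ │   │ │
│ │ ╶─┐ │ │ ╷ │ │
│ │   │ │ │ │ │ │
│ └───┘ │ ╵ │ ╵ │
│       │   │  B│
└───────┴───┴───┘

Checking passable neighbors of (2, 0):
Neighbors: (1, 0), (3, 0), (2, 1)
Count: 3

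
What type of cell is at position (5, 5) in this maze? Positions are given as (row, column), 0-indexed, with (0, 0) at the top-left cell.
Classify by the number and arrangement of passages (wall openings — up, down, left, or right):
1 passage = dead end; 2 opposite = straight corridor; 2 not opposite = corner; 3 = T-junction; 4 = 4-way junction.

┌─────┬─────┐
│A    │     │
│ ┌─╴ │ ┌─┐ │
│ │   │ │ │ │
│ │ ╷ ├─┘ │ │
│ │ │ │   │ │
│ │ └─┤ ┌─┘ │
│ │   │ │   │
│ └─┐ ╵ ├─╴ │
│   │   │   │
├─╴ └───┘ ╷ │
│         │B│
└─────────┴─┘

Checking cell at (5, 5):
Number of passages: 1
Cell type: dead end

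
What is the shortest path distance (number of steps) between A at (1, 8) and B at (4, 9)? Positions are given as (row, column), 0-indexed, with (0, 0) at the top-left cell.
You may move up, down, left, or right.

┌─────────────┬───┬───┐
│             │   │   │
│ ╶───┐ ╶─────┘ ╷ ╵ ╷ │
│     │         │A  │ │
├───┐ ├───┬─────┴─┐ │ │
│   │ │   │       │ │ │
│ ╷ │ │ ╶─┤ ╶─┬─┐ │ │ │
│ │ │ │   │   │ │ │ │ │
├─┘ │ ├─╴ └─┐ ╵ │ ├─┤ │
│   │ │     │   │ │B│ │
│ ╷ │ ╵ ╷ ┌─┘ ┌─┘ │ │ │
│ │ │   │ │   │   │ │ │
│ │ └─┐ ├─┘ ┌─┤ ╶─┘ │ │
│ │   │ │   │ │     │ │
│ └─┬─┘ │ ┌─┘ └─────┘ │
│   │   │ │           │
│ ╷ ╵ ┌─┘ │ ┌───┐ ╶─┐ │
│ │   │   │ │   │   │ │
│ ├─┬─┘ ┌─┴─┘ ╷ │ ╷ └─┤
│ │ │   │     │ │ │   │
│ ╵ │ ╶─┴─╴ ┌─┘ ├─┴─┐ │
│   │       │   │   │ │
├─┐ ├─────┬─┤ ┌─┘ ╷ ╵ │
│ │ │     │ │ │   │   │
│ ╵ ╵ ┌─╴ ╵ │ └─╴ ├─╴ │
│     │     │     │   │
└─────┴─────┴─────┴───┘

Finding path from (1, 8) to (4, 9):
Path: (1,8) → (1,9) → (0,9) → (0,10) → (1,10) → (2,10) → (3,10) → (4,10) → (5,10) → (6,10) → (7,10) → (7,9) → (7,8) → (8,8) → (8,9) → (9,9) → (9,10) → (10,10) → (11,10) → (11,9) → (10,9) → (10,8) → (11,8) → (12,8) → (12,7) → (12,6) → (11,6) → (10,6) → (10,7) → (9,7) → (8,7) → (8,6) → (9,6) → (9,5) → (10,5) → (10,4) → (10,3) → (10,2) → (9,2) → (9,3) → (8,3) → (8,4) → (7,4) → (6,4) → (6,5) → (5,5) → (5,6) → (4,6) → (3,6) → (3,5) → (2,5) → (2,6) → (2,7) → (2,8) → (3,8) → (4,8) → (5,8) → (5,7) → (6,7) → (6,8) → (6,9) → (5,9) → (4,9)
Distance: 62 steps

Solution:

┌─────────────┬───┬───┐
│             │   │↱ ↓│
│ ╶───┐ ╶─────┘ ╷ ╵ ╷ │
│     │         │A ↑│↓│
├───┐ ├───┬─────┴─┐ │ │
│   │ │   │↱ → → ↓│ │↓│
│ ╷ │ │ ╶─┤ ╶─┬─┐ │ │ │
│ │ │ │   │↑ ↰│ │↓│ │↓│
├─┘ │ ├─╴ └─┐ ╵ │ ├─┤ │
│   │ │     │↑  │↓│B│↓│
│ ╷ │ ╵ ╷ ┌─┘ ┌─┘ │ │ │
│ │ │   │ │↱ ↑│↓ ↲│↑│↓│
│ │ └─┐ ├─┘ ┌─┤ ╶─┘ │ │
│ │   │ │↱ ↑│ │↳ → ↑│↓│
│ └─┬─┘ │ ┌─┘ └─────┘ │
│   │   │↑│      ↓ ← ↲│
│ ╷ ╵ ┌─┘ │ ┌───┐ ╶─┐ │
│ │   │↱ ↑│ │↓ ↰│↳ ↓│ │
│ ├─┬─┘ ┌─┴─┘ ╷ │ ╷ └─┤
│ │ │↱ ↑│  ↓ ↲│↑│ │↳ ↓│
│ ╵ │ ╶─┴─╴ ┌─┘ ├─┴─┐ │
│   │↑ ← ← ↲│↱ ↑│↓ ↰│↓│
├─┐ ├─────┬─┤ ┌─┘ ╷ ╵ │
│ │ │     │ │↑│  ↓│↑ ↲│
│ ╵ ╵ ┌─╴ ╵ │ └─╴ ├─╴ │
│     │     │↑ ← ↲│   │
└─────┴─────┴─────┴───┘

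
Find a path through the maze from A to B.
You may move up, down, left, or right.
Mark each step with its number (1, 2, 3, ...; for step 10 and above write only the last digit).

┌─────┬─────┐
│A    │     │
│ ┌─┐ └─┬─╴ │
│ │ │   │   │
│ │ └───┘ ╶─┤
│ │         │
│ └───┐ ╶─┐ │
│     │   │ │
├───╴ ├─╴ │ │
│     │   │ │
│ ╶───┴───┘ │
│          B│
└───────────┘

Finding the shortest path through the maze:
Path length: 14 steps
Directions: down → down → down → right → right → down → left → left → down → right → right → right → right → right

Solution:

┌─────┬─────┐
│A    │     │
│ ┌─┐ └─┬─╴ │
│1│ │   │   │
│ │ └───┘ ╶─┤
│2│         │
│ └───┐ ╶─┐ │
│3 4 5│   │ │
├───╴ ├─╴ │ │
│8 7 6│   │ │
│ ╶───┴───┘ │
│9 0 1 2 3 B│
└───────────┘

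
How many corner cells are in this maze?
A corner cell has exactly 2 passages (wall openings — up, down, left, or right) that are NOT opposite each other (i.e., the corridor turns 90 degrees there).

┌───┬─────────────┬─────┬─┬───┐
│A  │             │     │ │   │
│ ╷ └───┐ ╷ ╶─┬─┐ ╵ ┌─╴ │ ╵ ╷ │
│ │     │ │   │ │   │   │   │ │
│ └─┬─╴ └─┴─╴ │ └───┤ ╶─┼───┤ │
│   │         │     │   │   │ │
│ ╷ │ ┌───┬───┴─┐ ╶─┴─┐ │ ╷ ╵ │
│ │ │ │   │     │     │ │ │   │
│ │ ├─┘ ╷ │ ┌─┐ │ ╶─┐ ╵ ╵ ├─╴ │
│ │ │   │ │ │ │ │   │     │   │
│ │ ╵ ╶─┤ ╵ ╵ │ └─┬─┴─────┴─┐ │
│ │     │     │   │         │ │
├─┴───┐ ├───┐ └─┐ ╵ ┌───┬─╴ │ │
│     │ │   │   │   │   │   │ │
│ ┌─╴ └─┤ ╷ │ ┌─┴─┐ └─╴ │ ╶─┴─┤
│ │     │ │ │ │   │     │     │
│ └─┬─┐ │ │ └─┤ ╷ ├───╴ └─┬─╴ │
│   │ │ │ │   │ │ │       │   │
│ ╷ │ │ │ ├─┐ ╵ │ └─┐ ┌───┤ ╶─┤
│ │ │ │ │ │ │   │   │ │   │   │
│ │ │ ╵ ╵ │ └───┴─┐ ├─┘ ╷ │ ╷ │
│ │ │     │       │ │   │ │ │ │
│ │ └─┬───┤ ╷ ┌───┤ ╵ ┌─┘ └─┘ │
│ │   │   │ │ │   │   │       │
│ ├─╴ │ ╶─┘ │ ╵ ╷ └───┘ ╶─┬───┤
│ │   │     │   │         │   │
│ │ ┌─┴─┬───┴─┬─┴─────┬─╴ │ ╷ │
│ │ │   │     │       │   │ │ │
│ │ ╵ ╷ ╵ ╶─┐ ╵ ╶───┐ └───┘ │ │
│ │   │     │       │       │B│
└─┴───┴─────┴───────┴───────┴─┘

Counting corner cells (2 non-opposite passages):
Total corners: 105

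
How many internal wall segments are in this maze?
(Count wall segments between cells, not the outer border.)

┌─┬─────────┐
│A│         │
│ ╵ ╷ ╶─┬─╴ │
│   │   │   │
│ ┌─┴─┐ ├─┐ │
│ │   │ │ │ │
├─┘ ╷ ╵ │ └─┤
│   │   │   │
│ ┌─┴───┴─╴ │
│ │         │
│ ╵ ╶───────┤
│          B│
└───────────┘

Counting internal wall segments:
Total internal walls: 25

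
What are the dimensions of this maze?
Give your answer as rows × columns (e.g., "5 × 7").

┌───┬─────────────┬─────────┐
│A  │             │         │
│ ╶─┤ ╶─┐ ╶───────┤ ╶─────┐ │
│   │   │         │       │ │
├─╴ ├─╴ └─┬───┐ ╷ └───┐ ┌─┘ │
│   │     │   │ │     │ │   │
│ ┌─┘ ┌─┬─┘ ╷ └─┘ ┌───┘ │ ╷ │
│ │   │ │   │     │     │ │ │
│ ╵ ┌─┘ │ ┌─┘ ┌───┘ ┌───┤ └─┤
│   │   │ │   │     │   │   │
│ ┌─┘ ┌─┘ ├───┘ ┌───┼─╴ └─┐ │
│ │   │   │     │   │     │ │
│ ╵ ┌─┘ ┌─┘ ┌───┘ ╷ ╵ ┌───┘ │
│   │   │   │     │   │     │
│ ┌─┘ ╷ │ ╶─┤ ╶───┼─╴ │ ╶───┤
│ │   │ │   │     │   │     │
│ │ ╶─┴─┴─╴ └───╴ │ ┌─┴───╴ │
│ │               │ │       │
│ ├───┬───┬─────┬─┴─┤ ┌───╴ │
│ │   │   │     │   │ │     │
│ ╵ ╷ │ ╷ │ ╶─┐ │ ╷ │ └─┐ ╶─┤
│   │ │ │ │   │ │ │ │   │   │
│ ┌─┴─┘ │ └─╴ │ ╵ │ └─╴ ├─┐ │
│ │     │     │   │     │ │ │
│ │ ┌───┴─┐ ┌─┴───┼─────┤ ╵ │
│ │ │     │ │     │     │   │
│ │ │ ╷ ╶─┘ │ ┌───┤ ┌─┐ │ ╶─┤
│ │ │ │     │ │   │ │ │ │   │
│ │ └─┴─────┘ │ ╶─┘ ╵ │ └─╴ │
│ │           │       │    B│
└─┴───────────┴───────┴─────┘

Counting the maze dimensions:
Rows (vertical): 15
Columns (horizontal): 14
Dimensions: 15 × 14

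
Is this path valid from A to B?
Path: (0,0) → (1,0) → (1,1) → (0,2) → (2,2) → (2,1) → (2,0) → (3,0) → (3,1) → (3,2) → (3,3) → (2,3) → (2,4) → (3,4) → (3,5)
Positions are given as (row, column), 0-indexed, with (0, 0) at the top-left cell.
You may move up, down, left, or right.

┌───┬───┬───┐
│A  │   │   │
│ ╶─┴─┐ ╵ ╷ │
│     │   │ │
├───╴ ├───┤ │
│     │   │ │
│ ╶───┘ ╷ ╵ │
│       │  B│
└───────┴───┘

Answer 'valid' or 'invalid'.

Checking path validity:
Result: Invalid move at step 3: cannot move from (1, 1) to (0, 2).

invalid

Correct solution:

┌───┬───┬───┐
│A  │   │   │
│ ╶─┴─┐ ╵ ╷ │
│↳ → ↓│   │ │
├───╴ ├───┤ │
│↓ ← ↲│↱ ↓│ │
│ ╶───┘ ╷ ╵ │
│↳ → → ↑│↳ B│
└───────┴───┘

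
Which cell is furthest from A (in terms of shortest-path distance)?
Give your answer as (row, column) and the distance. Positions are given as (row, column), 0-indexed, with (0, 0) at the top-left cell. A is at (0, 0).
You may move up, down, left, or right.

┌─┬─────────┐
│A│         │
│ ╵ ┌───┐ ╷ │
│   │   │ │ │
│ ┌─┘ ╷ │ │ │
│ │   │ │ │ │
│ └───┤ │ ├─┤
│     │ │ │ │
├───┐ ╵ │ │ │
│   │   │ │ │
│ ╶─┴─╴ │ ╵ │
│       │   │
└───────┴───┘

Computing BFS distances from A to all cells:
Furthest cell: (3, 5)
Distance: 14 steps

Path from A to the furthest cell:

┌─┬─────────┐
│A│↱ → → ↓  │
│ ╵ ┌───┐ ╷ │
│↳ ↑│   │↓│ │
│ ┌─┘ ╷ │ │ │
│ │   │ │↓│ │
│ └───┤ │ ├─┤
│     │ │↓│B│
├───┐ ╵ │ │ │
│   │   │↓│↑│
│ ╶─┴─╴ │ ╵ │
│       │↳ ↑│
└───────┴───┘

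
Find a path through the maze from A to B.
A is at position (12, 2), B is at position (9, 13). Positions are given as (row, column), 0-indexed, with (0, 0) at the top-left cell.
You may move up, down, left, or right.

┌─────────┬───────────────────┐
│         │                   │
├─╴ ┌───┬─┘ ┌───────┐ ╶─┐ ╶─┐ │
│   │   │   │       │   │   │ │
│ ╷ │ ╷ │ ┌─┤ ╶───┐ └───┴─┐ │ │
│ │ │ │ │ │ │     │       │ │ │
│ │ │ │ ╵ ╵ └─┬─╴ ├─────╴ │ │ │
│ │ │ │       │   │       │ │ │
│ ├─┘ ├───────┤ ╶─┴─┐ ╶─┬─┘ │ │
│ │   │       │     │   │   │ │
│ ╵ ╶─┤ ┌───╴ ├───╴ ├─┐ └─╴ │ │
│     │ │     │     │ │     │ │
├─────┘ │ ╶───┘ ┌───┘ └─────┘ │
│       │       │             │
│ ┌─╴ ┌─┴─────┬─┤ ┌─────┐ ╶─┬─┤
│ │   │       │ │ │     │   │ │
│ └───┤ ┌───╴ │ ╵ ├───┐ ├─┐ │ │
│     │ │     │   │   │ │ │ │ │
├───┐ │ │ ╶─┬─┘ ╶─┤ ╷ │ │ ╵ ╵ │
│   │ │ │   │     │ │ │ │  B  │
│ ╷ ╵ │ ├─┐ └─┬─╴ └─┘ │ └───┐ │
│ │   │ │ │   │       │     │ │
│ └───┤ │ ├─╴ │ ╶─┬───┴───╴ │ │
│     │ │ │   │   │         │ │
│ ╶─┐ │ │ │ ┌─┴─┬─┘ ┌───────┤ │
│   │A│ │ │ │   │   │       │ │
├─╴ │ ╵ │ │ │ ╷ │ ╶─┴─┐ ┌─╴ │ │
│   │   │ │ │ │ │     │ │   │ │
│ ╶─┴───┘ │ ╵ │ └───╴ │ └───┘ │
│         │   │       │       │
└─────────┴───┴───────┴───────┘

Finding the shortest path from (12, 2) to (9, 13):
Path length: 76 steps
Directions: up → left → left → up → up → right → down → right → up → up → left → left → up → up → right → right → right → up → up → right → right → right → down → left → left → down → right → right → right → up → right → right → up → left → left → up → right → up → left → left → up → right → right → right → down → right → right → right → down → left → left → down → right → down → right → right → up → up → up → up → left → up → right → right → down → down → down → down → down → down → left → left → down → right → down → down

Solution:

┌─────────┬───────────────────┐
│         │              ↱ → ↓│
├─╴ ┌───┬─┘ ┌───────┐ ╶─┐ ╶─┐ │
│   │   │   │↱ → → ↓│   │↑ ↰│↓│
│ ╷ │ ╷ │ ┌─┤ ╶───┐ └───┴─┐ │ │
│ │ │ │ │ │ │↑ ← ↰│↳ → → ↓│↑│↓│
│ │ │ │ ╵ ╵ └─┬─╴ ├─────╴ │ │ │
│ │ │ │       │↱ ↑│  ↓ ← ↲│↑│↓│
│ ├─┘ ├───────┤ ╶─┴─┐ ╶─┬─┘ │ │
│ │   │↱ → → ↓│↑ ← ↰│↳ ↓│  ↑│↓│
│ ╵ ╶─┤ ┌───╴ ├───╴ ├─┐ └─╴ │ │
│     │↑│↓ ← ↲│↱ → ↑│ │↳ → ↑│↓│
├─────┘ │ ╶───┘ ┌───┘ └─────┘ │
│↱ → → ↑│↳ → → ↑│        ↓ ← ↲│
│ ┌─╴ ┌─┴─────┬─┤ ┌─────┐ ╶─┬─┤
│↑│   │       │ │ │     │↳ ↓│ │
│ └───┤ ┌───╴ │ ╵ ├───┐ ├─┐ │ │
│↑ ← ↰│ │     │   │   │ │ │↓│ │
├───┐ │ │ ╶─┬─┘ ╶─┤ ╷ │ │ ╵ ╵ │
│↱ ↓│↑│ │   │     │ │ │ │  B  │
│ ╷ ╵ │ ├─┐ └─┬─╴ └─┘ │ └───┐ │
│↑│↳ ↑│ │ │   │       │     │ │
│ └───┤ │ ├─╴ │ ╶─┬───┴───╴ │ │
│↑ ← ↰│ │ │   │   │         │ │
│ ╶─┐ │ │ │ ┌─┴─┬─┘ ┌───────┤ │
│   │A│ │ │ │   │   │       │ │
├─╴ │ ╵ │ │ │ ╷ │ ╶─┴─┐ ┌─╴ │ │
│   │   │ │ │ │ │     │ │   │ │
│ ╶─┴───┘ │ ╵ │ └───╴ │ └───┘ │
│         │   │       │       │
└─────────┴───┴───────┴───────┘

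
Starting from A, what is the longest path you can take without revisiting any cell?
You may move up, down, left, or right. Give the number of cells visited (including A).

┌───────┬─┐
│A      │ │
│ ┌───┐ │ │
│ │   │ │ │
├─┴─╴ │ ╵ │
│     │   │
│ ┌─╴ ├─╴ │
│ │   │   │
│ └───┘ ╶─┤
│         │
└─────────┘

Finding longest simple path using DFS:
Start: (0, 0)
Longest path visits 19 cells
Path: A → right → right → right → down → down → right → down → left → down → left → left → left → up → up → right → right → up → left

Solution:

┌───────┬─┐
│A → → ↓│ │
│ ┌───┐ │ │
│ │B ↰│↓│ │
├─┴─╴ │ ╵ │
│↱ → ↑│↳ ↓│
│ ┌─╴ ├─╴ │
│↑│   │↓ ↲│
│ └───┘ ╶─┤
│↑ ← ← ↲  │
└─────────┘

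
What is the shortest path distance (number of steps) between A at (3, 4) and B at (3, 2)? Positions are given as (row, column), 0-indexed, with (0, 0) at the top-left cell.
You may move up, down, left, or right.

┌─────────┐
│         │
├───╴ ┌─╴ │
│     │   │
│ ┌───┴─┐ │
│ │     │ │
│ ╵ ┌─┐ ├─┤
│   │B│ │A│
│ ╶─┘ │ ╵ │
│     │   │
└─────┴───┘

Finding path from (3, 4) to (3, 2):
Path: (3,4) → (4,4) → (4,3) → (3,3) → (2,3) → (2,2) → (2,1) → (3,1) → (3,0) → (4,0) → (4,1) → (4,2) → (3,2)
Distance: 12 steps

Solution:

┌─────────┐
│         │
├───╴ ┌─╴ │
│     │   │
│ ┌───┴─┐ │
│ │↓ ← ↰│ │
│ ╵ ┌─┐ ├─┤
│↓ ↲│B│↑│A│
│ ╶─┘ │ ╵ │
│↳ → ↑│↑ ↲│
└─────┴───┘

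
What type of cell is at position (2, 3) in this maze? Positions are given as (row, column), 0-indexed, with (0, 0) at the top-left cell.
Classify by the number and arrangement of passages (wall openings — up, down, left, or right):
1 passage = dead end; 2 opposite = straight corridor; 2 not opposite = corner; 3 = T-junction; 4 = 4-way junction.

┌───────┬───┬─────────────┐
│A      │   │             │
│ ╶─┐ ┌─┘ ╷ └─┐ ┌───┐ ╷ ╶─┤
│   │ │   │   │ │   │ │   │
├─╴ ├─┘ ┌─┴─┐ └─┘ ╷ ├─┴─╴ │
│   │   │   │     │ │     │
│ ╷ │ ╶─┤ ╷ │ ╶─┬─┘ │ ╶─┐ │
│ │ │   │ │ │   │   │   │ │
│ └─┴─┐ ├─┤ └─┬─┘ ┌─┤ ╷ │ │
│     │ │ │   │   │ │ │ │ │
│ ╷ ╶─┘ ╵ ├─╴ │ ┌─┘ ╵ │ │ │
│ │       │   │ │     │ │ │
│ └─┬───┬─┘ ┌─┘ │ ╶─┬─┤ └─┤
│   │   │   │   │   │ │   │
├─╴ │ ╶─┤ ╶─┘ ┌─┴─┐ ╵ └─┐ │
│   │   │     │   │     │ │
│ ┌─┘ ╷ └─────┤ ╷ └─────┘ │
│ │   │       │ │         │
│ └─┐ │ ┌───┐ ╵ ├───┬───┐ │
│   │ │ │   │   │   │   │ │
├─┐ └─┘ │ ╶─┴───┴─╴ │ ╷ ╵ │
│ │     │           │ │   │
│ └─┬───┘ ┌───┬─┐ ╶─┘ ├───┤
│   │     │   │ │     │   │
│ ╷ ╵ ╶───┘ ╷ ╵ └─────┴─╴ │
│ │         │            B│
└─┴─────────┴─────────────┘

Checking cell at (2, 3):
Number of passages: 2
Cell type: corner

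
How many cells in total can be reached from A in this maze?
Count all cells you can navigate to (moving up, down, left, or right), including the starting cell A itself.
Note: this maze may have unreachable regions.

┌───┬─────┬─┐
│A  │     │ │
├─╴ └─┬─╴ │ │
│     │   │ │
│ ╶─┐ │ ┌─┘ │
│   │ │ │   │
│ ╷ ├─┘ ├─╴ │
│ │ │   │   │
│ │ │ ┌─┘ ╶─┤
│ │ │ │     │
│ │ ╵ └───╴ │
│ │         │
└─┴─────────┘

Using BFS/flood-fill to find all reachable cells from A:
Maze size: 6 × 6 = 36 total cells
All cells are reachable — the maze is fully connected.
Reachable cells: 36

Reachable region (· marks reachable cells):

┌───┬─────┬─┐
│A ·│· · ·│·│
├─╴ └─┬─╴ │ │
│· · ·│· ·│·│
│ ╶─┐ │ ┌─┘ │
│· ·│·│·│· ·│
│ ╷ ├─┘ ├─╴ │
│·│·│· ·│· ·│
│ │ │ ┌─┘ ╶─┤
│·│·│·│· · ·│
│ │ ╵ └───╴ │
│·│· · · · ·│
└─┴─────────┘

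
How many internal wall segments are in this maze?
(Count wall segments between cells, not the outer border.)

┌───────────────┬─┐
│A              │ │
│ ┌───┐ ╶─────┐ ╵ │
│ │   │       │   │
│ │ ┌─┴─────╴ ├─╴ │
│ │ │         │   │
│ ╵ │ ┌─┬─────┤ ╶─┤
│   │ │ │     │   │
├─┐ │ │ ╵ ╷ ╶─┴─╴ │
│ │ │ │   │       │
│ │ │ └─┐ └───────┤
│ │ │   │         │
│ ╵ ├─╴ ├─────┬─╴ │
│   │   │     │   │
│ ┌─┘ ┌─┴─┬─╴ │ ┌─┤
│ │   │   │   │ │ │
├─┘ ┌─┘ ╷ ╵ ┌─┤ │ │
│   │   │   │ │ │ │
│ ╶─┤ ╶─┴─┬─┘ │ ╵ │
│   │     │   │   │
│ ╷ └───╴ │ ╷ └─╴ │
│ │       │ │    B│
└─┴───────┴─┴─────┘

Counting internal wall segments:
Total internal walls: 80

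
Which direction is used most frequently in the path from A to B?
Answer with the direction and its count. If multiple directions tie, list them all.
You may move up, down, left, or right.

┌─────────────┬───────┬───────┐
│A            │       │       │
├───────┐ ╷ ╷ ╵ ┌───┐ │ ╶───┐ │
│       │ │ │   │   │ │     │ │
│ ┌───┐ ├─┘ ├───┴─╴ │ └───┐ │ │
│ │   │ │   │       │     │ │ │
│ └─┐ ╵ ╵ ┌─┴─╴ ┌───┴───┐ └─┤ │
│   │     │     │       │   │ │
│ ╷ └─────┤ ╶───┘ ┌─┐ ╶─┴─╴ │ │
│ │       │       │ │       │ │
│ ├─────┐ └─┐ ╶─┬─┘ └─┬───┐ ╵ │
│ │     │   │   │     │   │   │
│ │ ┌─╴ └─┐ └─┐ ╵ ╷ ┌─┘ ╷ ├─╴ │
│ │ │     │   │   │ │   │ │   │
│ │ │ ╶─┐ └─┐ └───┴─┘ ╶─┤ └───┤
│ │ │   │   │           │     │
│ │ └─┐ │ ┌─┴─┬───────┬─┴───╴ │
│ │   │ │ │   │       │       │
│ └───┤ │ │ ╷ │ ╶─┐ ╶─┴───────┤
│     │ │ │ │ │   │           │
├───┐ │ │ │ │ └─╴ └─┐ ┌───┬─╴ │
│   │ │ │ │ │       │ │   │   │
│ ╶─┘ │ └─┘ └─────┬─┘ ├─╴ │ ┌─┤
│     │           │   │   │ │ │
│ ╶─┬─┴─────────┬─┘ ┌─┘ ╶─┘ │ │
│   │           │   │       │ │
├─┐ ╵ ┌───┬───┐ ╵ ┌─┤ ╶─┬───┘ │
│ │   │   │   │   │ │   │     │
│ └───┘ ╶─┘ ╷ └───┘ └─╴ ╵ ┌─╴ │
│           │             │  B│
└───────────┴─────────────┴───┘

Directions: right, right, right, right, right, down, down, left, down, left, up, up, left, left, left, down, down, down, down, down, down, down, down, right, right, down, down, left, left, down, right, down, right, up, right, right, right, right, right, down, right, up, right, up, right, up, up, right, right, right, right, down, left, down, down, left, left, left, down, right, down, right, up, right, right, down
Counts: {'right': 25, 'down': 22, 'left': 11, 'up': 8}
Most common: right (25 times)

Solution:

┌─────────────┬───────┬───────┐
│A → → → → ↓  │       │       │
├───────┐ ╷ ╷ ╵ ┌───┐ │ ╶───┐ │
│↓ ← ← ↰│ │↓│   │   │ │     │ │
│ ┌───┐ ├─┘ ├───┴─╴ │ └───┐ │ │
│↓│   │↑│↓ ↲│       │     │ │ │
│ └─┐ ╵ ╵ ┌─┴─╴ ┌───┴───┐ └─┤ │
│↓  │  ↑ ↲│     │       │   │ │
│ ╷ └─────┤ ╶───┘ ┌─┐ ╶─┴─╴ │ │
│↓│       │       │ │       │ │
│ ├─────┐ └─┐ ╶─┬─┘ └─┬───┐ ╵ │
│↓│     │   │   │     │   │   │
│ │ ┌─╴ └─┐ └─┐ ╵ ╷ ┌─┘ ╷ ├─╴ │
│↓│ │     │   │   │ │   │ │   │
│ │ │ ╶─┐ └─┐ └───┴─┘ ╶─┤ └───┤
│↓│ │   │   │           │     │
│ │ └─┐ │ ┌─┴─┬───────┬─┴───╴ │
│↓│   │ │ │   │       │       │
│ └───┤ │ │ ╷ │ ╶─┐ ╶─┴───────┤
│↳ → ↓│ │ │ │ │   │  ↱ → → → ↓│
├───┐ │ │ │ │ └─╴ └─┐ ┌───┬─╴ │
│   │↓│ │ │ │       │↑│   │↓ ↲│
│ ╶─┘ │ └─┘ └─────┬─┘ ├─╴ │ ┌─┤
│↓ ← ↲│           │↱ ↑│   │↓│ │
│ ╶─┬─┴─────────┬─┘ ┌─┘ ╶─┘ │ │
│↳ ↓│↱ → → → → ↓│↱ ↑│↓ ← ← ↲│ │
├─┐ ╵ ┌───┬───┐ ╵ ┌─┤ ╶─┬───┘ │
│ │↳ ↑│   │   │↳ ↑│ │↳ ↓│↱ → ↓│
│ └───┘ ╶─┘ ╷ └───┘ └─╴ ╵ ┌─╴ │
│           │          ↳ ↑│  B│
└───────────┴─────────────┴───┘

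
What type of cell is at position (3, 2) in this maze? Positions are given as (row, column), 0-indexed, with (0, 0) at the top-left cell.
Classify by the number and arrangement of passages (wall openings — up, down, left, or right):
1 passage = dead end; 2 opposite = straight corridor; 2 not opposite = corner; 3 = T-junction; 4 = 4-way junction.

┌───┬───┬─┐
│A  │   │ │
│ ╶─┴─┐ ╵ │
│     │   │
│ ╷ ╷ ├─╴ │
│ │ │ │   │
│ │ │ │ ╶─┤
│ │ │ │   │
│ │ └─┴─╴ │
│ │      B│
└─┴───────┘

Checking cell at (3, 2):
Number of passages: 1
Cell type: dead end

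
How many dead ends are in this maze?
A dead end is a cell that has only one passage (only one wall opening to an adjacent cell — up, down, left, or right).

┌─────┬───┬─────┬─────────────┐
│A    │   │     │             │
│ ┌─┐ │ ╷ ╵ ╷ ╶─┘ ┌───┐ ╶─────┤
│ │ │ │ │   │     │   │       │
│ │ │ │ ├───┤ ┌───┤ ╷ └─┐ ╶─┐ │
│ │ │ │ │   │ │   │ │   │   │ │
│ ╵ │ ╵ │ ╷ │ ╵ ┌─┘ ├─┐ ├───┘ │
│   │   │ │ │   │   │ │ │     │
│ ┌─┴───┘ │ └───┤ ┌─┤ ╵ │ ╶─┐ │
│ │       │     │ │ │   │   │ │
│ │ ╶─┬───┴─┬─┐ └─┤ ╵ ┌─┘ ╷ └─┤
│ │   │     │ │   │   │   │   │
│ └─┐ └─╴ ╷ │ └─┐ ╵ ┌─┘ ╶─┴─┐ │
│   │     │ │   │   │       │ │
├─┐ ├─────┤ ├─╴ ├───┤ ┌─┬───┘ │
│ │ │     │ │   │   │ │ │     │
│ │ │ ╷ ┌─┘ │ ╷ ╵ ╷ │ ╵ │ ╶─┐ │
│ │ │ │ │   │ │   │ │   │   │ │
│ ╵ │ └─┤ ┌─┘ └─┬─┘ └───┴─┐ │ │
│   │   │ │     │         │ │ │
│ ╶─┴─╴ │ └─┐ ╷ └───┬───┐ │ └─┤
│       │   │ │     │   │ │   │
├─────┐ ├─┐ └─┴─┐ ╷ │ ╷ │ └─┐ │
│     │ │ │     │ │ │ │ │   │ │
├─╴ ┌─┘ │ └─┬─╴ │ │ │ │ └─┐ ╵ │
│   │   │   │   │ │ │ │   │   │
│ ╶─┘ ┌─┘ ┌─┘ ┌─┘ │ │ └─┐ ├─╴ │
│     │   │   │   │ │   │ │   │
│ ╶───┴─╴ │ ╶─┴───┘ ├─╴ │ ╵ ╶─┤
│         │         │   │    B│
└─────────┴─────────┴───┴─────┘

Checking each cell for number of passages:

Dead ends found at positions:
  (0, 7)
  (0, 14)
  (1, 1)
  (2, 8)
  (2, 13)
  (3, 10)
  (4, 8)
  (4, 9)
  (4, 14)
  (5, 3)
  (5, 6)
  (6, 13)
  (7, 0)
  (7, 4)
  (7, 11)
  (8, 3)
  (9, 5)
  (9, 8)
  (9, 14)
  (10, 6)
  (11, 0)
  (11, 2)
  (11, 4)
  (12, 5)
  (13, 3)
  (13, 7)
  (14, 10)
  (14, 14)
Total dead ends: 28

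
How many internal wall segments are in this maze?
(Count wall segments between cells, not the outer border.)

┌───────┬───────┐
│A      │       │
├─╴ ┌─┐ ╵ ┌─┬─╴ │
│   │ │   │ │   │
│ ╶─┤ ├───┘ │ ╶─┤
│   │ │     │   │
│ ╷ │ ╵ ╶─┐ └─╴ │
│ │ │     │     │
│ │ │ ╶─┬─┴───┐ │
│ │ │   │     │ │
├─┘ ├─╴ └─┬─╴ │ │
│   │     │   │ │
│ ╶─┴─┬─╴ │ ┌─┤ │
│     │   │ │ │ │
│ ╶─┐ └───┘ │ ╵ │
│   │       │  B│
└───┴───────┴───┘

Counting internal wall segments:
Total internal walls: 49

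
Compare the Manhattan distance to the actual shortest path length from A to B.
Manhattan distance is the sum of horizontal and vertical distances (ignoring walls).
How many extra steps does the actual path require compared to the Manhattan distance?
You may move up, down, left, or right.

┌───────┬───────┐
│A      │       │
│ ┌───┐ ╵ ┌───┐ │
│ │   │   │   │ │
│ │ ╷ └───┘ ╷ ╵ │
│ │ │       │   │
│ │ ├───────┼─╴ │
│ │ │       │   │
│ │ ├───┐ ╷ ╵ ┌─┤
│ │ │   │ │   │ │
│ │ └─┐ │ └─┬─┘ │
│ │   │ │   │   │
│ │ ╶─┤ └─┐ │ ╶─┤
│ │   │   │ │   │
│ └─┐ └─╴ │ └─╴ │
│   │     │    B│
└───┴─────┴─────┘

Manhattan distance: |7 - 0| + |7 - 0| = 14
Actual path length: 24
Extra steps: 24 - 14 = 10

Solution:

┌───────┬───────┐
│A → → ↓│↱ → → ↓│
│ ┌───┐ ╵ ┌───┐ │
│ │   │↳ ↑│   │↓│
│ │ ╷ └───┘ ╷ ╵ │
│ │ │       │  ↓│
│ │ ├───────┼─╴ │
│ │ │    ↓ ↰│↓ ↲│
│ │ ├───┐ ╷ ╵ ┌─┤
│ │ │   │↓│↑ ↲│ │
│ │ └─┐ │ └─┬─┘ │
│ │   │ │↳ ↓│   │
│ │ ╶─┤ └─┐ │ ╶─┤
│ │   │   │↓│   │
│ └─┐ └─╴ │ └─╴ │
│   │     │↳ → B│
└───┴─────┴─────┘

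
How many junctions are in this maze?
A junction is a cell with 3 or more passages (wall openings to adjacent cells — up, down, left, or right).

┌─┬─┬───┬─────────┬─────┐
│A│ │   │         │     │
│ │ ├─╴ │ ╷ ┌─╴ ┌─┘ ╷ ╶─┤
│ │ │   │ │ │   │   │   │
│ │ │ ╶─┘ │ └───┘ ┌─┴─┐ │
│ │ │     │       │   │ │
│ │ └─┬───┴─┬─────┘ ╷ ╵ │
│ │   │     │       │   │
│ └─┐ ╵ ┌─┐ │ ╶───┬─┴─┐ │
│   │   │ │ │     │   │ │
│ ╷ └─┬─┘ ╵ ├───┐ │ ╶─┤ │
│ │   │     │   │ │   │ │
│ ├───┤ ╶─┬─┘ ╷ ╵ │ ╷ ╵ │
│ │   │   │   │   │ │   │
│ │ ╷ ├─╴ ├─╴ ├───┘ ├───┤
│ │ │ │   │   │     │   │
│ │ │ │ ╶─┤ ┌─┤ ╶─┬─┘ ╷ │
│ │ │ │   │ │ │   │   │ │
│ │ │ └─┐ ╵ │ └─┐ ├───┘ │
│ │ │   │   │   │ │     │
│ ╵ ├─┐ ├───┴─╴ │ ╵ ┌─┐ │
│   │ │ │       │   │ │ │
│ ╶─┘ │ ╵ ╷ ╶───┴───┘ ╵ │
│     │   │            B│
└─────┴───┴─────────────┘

Checking each cell for number of passages:

Junctions found (3+ passages):
  (0, 5): 3 passages
  (0, 7): 3 passages
  (0, 10): 3 passages
  (3, 11): 3 passages
  (4, 0): 3 passages
  (5, 4): 3 passages
  (5, 9): 3 passages
  (6, 6): 3 passages
  (9, 11): 3 passages
  (10, 0): 3 passages
  (10, 5): 3 passages
  (11, 10): 3 passages
Total junctions: 12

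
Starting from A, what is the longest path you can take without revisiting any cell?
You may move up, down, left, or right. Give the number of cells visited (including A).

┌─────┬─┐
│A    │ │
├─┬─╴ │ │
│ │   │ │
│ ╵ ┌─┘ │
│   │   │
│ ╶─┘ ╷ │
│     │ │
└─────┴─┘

Finding longest simple path using DFS:
Start: (0, 0)
Longest path visits 14 cells
Path: A → right → right → down → left → down → left → down → right → right → up → right → up → up

Solution:

┌─────┬─┐
│A → ↓│B│
├─┬─╴ │ │
│ │↓ ↲│↑│
│ ╵ ┌─┘ │
│↓ ↲│↱ ↑│
│ ╶─┘ ╷ │
│↳ → ↑│ │
└─────┴─┘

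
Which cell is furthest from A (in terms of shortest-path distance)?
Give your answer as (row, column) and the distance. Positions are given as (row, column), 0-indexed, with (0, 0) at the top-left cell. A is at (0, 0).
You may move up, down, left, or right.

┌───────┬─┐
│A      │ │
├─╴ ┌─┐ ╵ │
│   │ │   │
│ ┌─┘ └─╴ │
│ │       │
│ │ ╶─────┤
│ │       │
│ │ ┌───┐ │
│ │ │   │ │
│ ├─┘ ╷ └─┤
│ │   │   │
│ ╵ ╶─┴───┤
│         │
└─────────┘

Computing BFS distances from A to all cells:
Furthest cell: (5, 4)
Distance: 15 steps

Path from A to the furthest cell:

┌───────┬─┐
│A ↓    │ │
├─╴ ┌─┐ ╵ │
│↓ ↲│ │   │
│ ┌─┘ └─╴ │
│↓│       │
│ │ ╶─────┤
│↓│       │
│ │ ┌───┐ │
│↓│ │↱ ↓│ │
│ ├─┘ ╷ └─┤
│↓│↱ ↑│↳ B│
│ ╵ ╶─┴───┤
│↳ ↑      │
└─────────┘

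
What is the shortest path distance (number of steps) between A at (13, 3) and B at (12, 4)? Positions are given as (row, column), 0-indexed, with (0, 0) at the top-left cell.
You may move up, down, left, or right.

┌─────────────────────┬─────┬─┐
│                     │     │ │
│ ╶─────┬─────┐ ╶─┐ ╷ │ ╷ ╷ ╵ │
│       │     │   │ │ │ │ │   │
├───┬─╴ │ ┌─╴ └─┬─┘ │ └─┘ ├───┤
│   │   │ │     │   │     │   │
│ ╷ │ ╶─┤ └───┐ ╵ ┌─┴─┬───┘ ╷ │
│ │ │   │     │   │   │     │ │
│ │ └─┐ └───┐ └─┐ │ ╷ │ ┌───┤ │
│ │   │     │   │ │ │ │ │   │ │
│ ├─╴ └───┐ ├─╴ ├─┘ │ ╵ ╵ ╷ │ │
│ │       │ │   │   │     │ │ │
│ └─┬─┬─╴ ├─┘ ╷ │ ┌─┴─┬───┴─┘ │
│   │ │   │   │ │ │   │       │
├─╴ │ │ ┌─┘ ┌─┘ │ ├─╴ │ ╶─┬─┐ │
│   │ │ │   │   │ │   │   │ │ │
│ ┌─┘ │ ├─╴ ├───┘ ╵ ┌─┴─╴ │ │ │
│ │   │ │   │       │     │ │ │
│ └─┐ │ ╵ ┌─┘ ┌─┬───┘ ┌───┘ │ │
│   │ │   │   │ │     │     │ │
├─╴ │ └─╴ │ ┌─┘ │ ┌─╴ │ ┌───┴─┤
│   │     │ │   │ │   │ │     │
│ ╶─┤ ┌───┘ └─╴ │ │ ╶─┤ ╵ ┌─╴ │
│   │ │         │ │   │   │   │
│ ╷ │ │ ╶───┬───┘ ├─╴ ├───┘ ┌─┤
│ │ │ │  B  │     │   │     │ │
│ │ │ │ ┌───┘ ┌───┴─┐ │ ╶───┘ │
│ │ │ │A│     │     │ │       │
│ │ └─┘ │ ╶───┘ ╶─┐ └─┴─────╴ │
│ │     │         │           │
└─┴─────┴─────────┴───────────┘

Finding path from (13, 3) to (12, 4):
Path: (13,3) → (12,3) → (12,4)
Distance: 2 steps

Solution:

┌─────────────────────┬─────┬─┐
│                     │     │ │
│ ╶─────┬─────┐ ╶─┐ ╷ │ ╷ ╷ ╵ │
│       │     │   │ │ │ │ │   │
├───┬─╴ │ ┌─╴ └─┬─┘ │ └─┘ ├───┤
│   │   │ │     │   │     │   │
│ ╷ │ ╶─┤ └───┐ ╵ ┌─┴─┬───┘ ╷ │
│ │ │   │     │   │   │     │ │
│ │ └─┐ └───┐ └─┐ │ ╷ │ ┌───┤ │
│ │   │     │   │ │ │ │ │   │ │
│ ├─╴ └───┐ ├─╴ ├─┘ │ ╵ ╵ ╷ │ │
│ │       │ │   │   │     │ │ │
│ └─┬─┬─╴ ├─┘ ╷ │ ┌─┴─┬───┴─┘ │
│   │ │   │   │ │ │   │       │
├─╴ │ │ ┌─┘ ┌─┘ │ ├─╴ │ ╶─┬─┐ │
│   │ │ │   │   │ │   │   │ │ │
│ ┌─┘ │ ├─╴ ├───┘ ╵ ┌─┴─╴ │ │ │
│ │   │ │   │       │     │ │ │
│ └─┐ │ ╵ ┌─┘ ┌─┬───┘ ┌───┘ │ │
│   │ │   │   │ │     │     │ │
├─╴ │ └─╴ │ ┌─┘ │ ┌─╴ │ ┌───┴─┤
│   │     │ │   │ │   │ │     │
│ ╶─┤ ┌───┘ └─╴ │ │ ╶─┤ ╵ ┌─╴ │
│   │ │         │ │   │   │   │
│ ╷ │ │ ╶───┬───┘ ├─╴ ├───┘ ┌─┤
│ │ │ │↱ B  │     │   │     │ │
│ │ │ │ ┌───┘ ┌───┴─┐ │ ╶───┘ │
│ │ │ │A│     │     │ │       │
│ │ └─┘ │ ╶───┘ ╶─┐ └─┴─────╴ │
│ │     │         │           │
└─┴─────┴─────────┴───────────┘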